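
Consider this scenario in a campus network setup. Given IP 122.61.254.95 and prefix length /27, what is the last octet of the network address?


Given: IP = 122.61.254.95, prefix = /27
Subnet mask = 255.255.255.224
Last octet of IP: 95
Last octet of mask: 224
Network last octet = 95 AND 224 = 64

64


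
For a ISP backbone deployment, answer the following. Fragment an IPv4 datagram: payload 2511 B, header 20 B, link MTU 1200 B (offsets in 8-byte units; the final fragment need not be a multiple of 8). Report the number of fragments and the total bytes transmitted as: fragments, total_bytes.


Max data per non-final fragment = floor((MTU - header)/8)*8 = floor((1200 - 20)/8)*8 = floor(1180/8)*8 = 1176 B
Final fragment needs no 8-byte alignment: it can carry up to MTU - header = 1180 B
Non-final fragments needed = ceil((payload - 1180) / 1176) = ceil(1331/1176) = ceil(1.1318) = 2
Number of fragments = 2 + 1 = 3
Fragment sizes (data): 2 * 1176 B + 159 B (last, 159 <= 1180 OK)
Total bytes sent = payload + n_frags * header = 2511 + 3*20 = 2511 + 60 = 2571 B

3, 2571


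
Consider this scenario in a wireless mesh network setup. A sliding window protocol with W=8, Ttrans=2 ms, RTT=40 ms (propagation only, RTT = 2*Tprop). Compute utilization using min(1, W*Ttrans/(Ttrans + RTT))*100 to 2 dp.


Given: W = 8, Ttrans = 2 ms, RTT = 40 ms (= 2 * Tprop, Tprop = 20 ms)
Cycle time = Ttrans + RTT = 2 + 40 = 42 ms (first packet sent until its ACK returns)
W * Ttrans = 8 * 2 = 16 ms of sending per cycle
W * Ttrans / (Ttrans + RTT) = 16 / 42 = 0.380952
U = min(1, 0.380952) = 0.380952
U% = 38.10%

38.10


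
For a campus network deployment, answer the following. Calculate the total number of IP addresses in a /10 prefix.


Given: CIDR prefix /10
Host bits = 32 - 10 = 22
Total addresses = 2^22 = 4194304

4194304


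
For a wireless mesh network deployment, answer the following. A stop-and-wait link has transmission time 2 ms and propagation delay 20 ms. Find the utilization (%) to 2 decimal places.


Given: Ttrans = 2 ms, Tprop = 20 ms
RTT = 2 * Tprop = 2 * 20 = 40 ms
U = Ttrans / (Ttrans + RTT)
U = 2 / (2 + 40)
U = 2 / 42 = 0.047619
U% = 4.76%

4.76


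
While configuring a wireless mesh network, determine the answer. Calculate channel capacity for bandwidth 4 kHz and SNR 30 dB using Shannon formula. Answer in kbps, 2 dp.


Given: B = 4 kHz, SNR = 30 dB
SNR linear = 10^(30/10) = 1000
1 + SNR = 1001
log2(1001) = 9.9672262588
C = 4 * 1000 * 9.9672262588 = 39868.9050 bps
C = 39.868905 kbps -> 39.87 kbps (2 dp)

39.87


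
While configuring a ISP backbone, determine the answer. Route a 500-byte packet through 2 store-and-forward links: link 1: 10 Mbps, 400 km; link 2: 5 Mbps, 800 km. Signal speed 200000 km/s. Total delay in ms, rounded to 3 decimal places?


Packet = 500 bytes = 4000 bits. Store-and-forward: sum (t_trans + t_prop) per link.
Link 1: t_trans = 4000/(10*10^6) s = 0.4000 ms; t_prop = 400/200000 s = 2.0000 ms; subtotal = 2.4000 ms
Link 2: t_trans = 4000/(5*10^6) s = 0.8000 ms; t_prop = 800/200000 s = 4.0000 ms; subtotal = 4.8000 ms
End-to-end = 2.4000 + 4.8000 = 7.2000 ms -> 7.200 ms (3 dp)

7.200


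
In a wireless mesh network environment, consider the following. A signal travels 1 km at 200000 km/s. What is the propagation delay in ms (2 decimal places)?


Given: distance = 1 km, speed = 200000 km/s
Delay = distance / speed = 1 / 200000 seconds
Delay in ms = 1 * 1000 / 200000
Delay = 0.0050 ms
Rounded to 2 dp = 0.01 ms

0.01


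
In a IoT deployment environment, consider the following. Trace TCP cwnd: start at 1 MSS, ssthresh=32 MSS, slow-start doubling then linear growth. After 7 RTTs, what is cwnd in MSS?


RTT 0: cwnd = 1 MSS (initial)
RTT 1: cwnd = 2 MSS (slow start, doubled)
RTT 2: cwnd = 4 MSS (slow start, doubled)
RTT 3: cwnd = 8 MSS (slow start, doubled)
RTT 4: cwnd = 16 MSS (slow start, doubled)
RTT 5: cwnd = 32 MSS (slow start, doubled)
RTT 6: cwnd = 33 MSS (congestion avoidance, +1)
RTT 7: cwnd = 34 MSS (congestion avoidance, +1)

34


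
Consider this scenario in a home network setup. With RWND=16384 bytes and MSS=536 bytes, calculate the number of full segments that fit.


Given: RWND = 16384 bytes, MSS = 536 bytes
Full segments = floor(RWND / MSS)
Full segments = floor(16384 / 536)
Full segments = floor(30.5672) = 30

30


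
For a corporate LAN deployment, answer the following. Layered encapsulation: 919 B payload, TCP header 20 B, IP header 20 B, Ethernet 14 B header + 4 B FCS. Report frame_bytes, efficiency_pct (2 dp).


TCP segment = 919 + 20 = 939 B
IP packet = 939 + 20 = 959 B
Ethernet frame = 959 + 14 + 4 = 977 B
Efficiency = app / frame = 919 / 977 = 0.940635 = 94.0635% -> 94.06% (2 dp)

977, 94.06


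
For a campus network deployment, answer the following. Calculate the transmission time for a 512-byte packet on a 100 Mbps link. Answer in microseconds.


Given: packet = 512 bytes, bandwidth = 100 Mbps
Packet in bits = 512 * 8 = 4096 bits
Bandwidth = 100 * 10^6 = 100000000 bps
Time = 4096 / 100000000 seconds
Time in us = 4096 * 10^6 / 100000000 = 40.96

40.96


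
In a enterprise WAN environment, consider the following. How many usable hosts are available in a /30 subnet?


Given: subnet mask /30
Host bits = 32 - 30 = 2
Total addresses = 2^2 = 4
Usable hosts = 4 - 2 (network + broadcast) = 2

2


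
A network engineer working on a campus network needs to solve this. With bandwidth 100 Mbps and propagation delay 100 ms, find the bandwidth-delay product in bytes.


Given: bandwidth = 100 Mbps, delay = 100 ms
BDP in bits = 100 * 10^6 * 100 / 1000
BDP in bits = 10000000
BDP in bytes = 10000000 / 8 = 1250000

1250000


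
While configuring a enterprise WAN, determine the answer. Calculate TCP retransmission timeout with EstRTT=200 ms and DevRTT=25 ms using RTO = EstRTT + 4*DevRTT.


Given: EstRTT = 200 ms, DevRTT = 25 ms
Timeout = EstRTT + 4 * DevRTT
4 * DevRTT = 4 * 25 = 100
Timeout = 200 + 100 = 300 ms

300


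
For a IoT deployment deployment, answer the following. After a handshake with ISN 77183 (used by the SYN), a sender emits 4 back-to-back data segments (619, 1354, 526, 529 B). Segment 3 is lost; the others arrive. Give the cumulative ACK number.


SYN uses sequence number 77183; first data byte = ISN + 1 = 77184.
Segment 1: SEQ = 77184, len = 619 B, covers [77184, 77802]
Segment 2: SEQ = 77803, len = 1354 B, covers [77803, 79156]
Segment 3: SEQ = 79157, len = 526 B, covers [79157, 79682] [LOST]
Segment 4: SEQ = 79683, len = 529 B, covers [79683, 80211]
In-order data received: bytes [77184, 79156] (segments 1..2).
Segment 3 missing -> gap begins at byte 79157; later segments buffered out of order.
Cumulative ACK = next expected in-order byte = 77184 + 619 + 1354 = 79157

79157


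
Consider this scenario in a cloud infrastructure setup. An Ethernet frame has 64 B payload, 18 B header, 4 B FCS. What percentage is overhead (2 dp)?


Given: payload = 64 B, header = 18 B, trailer = 4 B
Overhead bytes = header + trailer = 18 + 4 = 22
Total frame = payload + overhead = 64 + 22 = 86
Overhead % = 22 / 86 * 100 = 25.5814% -> 25.58% (2 dp)

25.58


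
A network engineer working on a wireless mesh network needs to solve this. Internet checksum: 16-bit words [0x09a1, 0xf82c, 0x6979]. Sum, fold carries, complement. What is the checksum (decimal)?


Given words: [0x09a1, 0xf82c, 0x6979]
Step 1: Sum all words
Raw sum = 2465 + 63532 + 27001 = 92998
Step 2: Fold carry: (27462 + 1) = 27463
One's complement = ~27463 & 0xFFFF = 38072

38072


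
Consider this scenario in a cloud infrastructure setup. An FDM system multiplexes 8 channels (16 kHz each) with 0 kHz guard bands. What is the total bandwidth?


Given: 8 channels, 16 kHz each, guard = 0 kHz
Channel bandwidth = 8 * 16 = 128 kHz
Guard bands = 7 gaps * 0 kHz = 0 kHz
Total = 128 + 0 = 128 kHz

128


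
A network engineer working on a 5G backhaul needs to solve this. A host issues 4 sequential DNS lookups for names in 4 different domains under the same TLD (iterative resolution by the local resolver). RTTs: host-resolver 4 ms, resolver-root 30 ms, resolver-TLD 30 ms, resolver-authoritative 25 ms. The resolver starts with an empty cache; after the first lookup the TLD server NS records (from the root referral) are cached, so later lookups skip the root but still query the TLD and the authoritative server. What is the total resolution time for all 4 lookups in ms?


Lookup 1 (cold cache): local + root + TLD + auth = 4 + 30 + 30 + 25 = 89 ms
Lookups 2..4 (TLD NS cached -> skip root; new domain -> still ask TLD and auth): local + TLD + auth = 4 + 30 + 25 = 59 ms each
Remaining 3 lookups: 3 * 59 = 177 ms
Total = 89 + 177 = 266 ms

266


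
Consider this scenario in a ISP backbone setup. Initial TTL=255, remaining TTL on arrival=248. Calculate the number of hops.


Given: initial TTL = 255, received TTL = 248
Hops = initial TTL - received TTL
Hops = 255 - 248 = 7

7


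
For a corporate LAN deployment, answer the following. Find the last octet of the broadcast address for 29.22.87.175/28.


Given: IP = 29.22.87.175, prefix = /28
Host bits = 32 - 28 = 4
Network last octet = 175 AND mask = 160
Host part size = 2^4 - 1 = 15
Broadcast last octet = 160 OR 15 = 175

175


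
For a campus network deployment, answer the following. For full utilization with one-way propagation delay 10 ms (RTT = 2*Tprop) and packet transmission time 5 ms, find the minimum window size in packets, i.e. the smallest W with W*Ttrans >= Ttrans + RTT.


Given: Ttrans = 5 ms, RTT = 20 ms (= 2 * Tprop, Tprop = 10 ms)
Time until first ACK returns = Ttrans + RTT = 5 + 20 = 25 ms
Need W * Ttrans >= Ttrans + RTT  ->  W >= (Ttrans + RTT) / Ttrans
(Ttrans + RTT) / Ttrans = 25 / 5 = 5
W_min = ceil(5) = 5

5


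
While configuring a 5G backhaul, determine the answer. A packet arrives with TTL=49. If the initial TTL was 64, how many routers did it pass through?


Given: initial TTL = 64, received TTL = 49
Hops = initial TTL - received TTL
Hops = 64 - 49 = 15

15


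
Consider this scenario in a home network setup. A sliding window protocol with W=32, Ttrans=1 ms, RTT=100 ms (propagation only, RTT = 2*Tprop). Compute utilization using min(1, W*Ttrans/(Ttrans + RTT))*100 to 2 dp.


Given: W = 32, Ttrans = 1 ms, RTT = 100 ms (= 2 * Tprop, Tprop = 50 ms)
Cycle time = Ttrans + RTT = 1 + 100 = 101 ms (first packet sent until its ACK returns)
W * Ttrans = 32 * 1 = 32 ms of sending per cycle
W * Ttrans / (Ttrans + RTT) = 32 / 101 = 0.316832
U = min(1, 0.316832) = 0.316832
U% = 31.68%

31.68


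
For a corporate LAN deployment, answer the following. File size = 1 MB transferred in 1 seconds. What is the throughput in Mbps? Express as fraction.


Given: file = 1 MB, time = 1 s
File in Mb = 1 * 8 = 8 Mb
Throughput = 8 / 1 Mbps
Throughput = 8 Mbps

8


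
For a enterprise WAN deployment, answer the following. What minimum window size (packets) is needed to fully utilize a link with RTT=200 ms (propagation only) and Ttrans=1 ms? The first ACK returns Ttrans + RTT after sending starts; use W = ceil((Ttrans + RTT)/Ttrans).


Given: Ttrans = 1 ms, RTT = 200 ms (= 2 * Tprop, Tprop = 100 ms)
Time until first ACK returns = Ttrans + RTT = 1 + 200 = 201 ms
Need W * Ttrans >= Ttrans + RTT  ->  W >= (Ttrans + RTT) / Ttrans
(Ttrans + RTT) / Ttrans = 201 / 1 = 201
W_min = ceil(201) = 201

201


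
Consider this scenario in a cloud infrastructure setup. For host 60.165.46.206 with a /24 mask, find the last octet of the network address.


Given: IP = 60.165.46.206, prefix = /24
Subnet mask = 255.255.255.0
Last octet of IP: 206
Last octet of mask: 0
Network last octet = 206 AND 0 = 0

0


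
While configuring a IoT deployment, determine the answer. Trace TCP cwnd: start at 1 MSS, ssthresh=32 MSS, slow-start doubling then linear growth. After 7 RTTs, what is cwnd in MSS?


RTT 0: cwnd = 1 MSS (initial)
RTT 1: cwnd = 2 MSS (slow start, doubled)
RTT 2: cwnd = 4 MSS (slow start, doubled)
RTT 3: cwnd = 8 MSS (slow start, doubled)
RTT 4: cwnd = 16 MSS (slow start, doubled)
RTT 5: cwnd = 32 MSS (slow start, doubled)
RTT 6: cwnd = 33 MSS (congestion avoidance, +1)
RTT 7: cwnd = 34 MSS (congestion avoidance, +1)

34


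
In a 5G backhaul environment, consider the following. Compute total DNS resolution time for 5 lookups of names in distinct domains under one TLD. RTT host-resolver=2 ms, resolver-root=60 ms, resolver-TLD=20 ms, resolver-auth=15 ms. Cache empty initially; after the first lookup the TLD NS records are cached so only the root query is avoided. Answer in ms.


Lookup 1 (cold cache): local + root + TLD + auth = 2 + 60 + 20 + 15 = 97 ms
Lookups 2..5 (TLD NS cached -> skip root; new domain -> still ask TLD and auth): local + TLD + auth = 2 + 20 + 15 = 37 ms each
Remaining 4 lookups: 4 * 37 = 148 ms
Total = 97 + 148 = 245 ms

245


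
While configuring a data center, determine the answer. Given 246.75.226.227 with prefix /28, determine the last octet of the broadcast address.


Given: IP = 246.75.226.227, prefix = /28
Host bits = 32 - 28 = 4
Network last octet = 227 AND mask = 224
Host part size = 2^4 - 1 = 15
Broadcast last octet = 224 OR 15 = 239

239


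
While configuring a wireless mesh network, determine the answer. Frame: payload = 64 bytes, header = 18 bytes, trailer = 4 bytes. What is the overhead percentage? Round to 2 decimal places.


Given: payload = 64 B, header = 18 B, trailer = 4 B
Overhead bytes = header + trailer = 18 + 4 = 22
Total frame = payload + overhead = 64 + 22 = 86
Overhead % = 22 / 86 * 100 = 25.5814% -> 25.58% (2 dp)

25.58


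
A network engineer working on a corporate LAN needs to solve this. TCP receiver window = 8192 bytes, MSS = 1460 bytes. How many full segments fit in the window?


Given: RWND = 8192 bytes, MSS = 1460 bytes
Full segments = floor(RWND / MSS)
Full segments = floor(8192 / 1460)
Full segments = floor(5.611) = 5

5


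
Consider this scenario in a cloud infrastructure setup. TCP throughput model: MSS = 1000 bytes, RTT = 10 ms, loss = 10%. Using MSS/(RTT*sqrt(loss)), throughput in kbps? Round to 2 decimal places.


Given: MSS = 1000 bytes, RTT = 10 ms, loss = 10%
RTT in seconds = 10 / 1000 = 0.01
Loss rate = 10% = 0.1
sqrt(loss) = sqrt(0.1) = 0.316227766017
Throughput (bytes/s) = 1000 / (0.01 * 0.316227766017) = 316227.7660
Throughput (kbps) = 316227.7660 * 8 / 1000 = 2529.822128 -> 2529.82 kbps (2 dp)

2529.82


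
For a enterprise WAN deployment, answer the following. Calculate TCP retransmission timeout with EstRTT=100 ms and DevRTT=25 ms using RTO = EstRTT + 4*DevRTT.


Given: EstRTT = 100 ms, DevRTT = 25 ms
Timeout = EstRTT + 4 * DevRTT
4 * DevRTT = 4 * 25 = 100
Timeout = 100 + 100 = 200 ms

200


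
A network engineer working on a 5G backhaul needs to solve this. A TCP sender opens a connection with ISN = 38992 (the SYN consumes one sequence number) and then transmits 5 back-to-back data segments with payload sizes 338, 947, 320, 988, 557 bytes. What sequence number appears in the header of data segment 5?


The SYN occupies sequence number ISN = 38992, so the first data byte is ISN + 1 = 38993.
SEQ of data segment i = (ISN + 1) + sum of payload sizes of segments 1..i-1.
Segment 1: SEQ = 38993, payload = 338 bytes
Segment 2: SEQ = 39331, payload = 947 bytes
Segment 3: SEQ = 40278, payload = 320 bytes
Segment 4: SEQ = 40598, payload = 988 bytes
Segment 5: SEQ = 41586, payload = 557 bytes
SEQ of segment 5 = 38993 + 338 + 947 + 320 + 988 = 41586

41586


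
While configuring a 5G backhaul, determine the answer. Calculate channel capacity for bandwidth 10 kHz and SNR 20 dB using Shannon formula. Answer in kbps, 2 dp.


Given: B = 10 kHz, SNR = 20 dB
SNR linear = 10^(20/10) = 100
1 + SNR = 101
log2(101) = 6.6582114828
C = 10 * 1000 * 6.6582114828 = 66582.1148 bps
C = 66.582115 kbps -> 66.58 kbps (2 dp)

66.58


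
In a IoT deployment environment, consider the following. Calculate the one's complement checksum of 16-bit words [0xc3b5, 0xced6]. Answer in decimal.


Given words: [0xc3b5, 0xced6]
Step 1: Sum all words
Raw sum = 50101 + 52950 = 103051
Step 2: Fold carry: (37515 + 1) = 37516
One's complement = ~37516 & 0xFFFF = 28019

28019


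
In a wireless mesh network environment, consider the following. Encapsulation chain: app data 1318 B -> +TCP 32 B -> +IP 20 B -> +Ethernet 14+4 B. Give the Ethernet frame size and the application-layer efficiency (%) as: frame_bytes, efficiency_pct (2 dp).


TCP segment = 1318 + 32 = 1350 B
IP packet = 1350 + 20 = 1370 B
Ethernet frame = 1370 + 14 + 4 = 1388 B
Efficiency = app / frame = 1318 / 1388 = 0.949568 = 94.9568% -> 94.96% (2 dp)

1388, 94.96


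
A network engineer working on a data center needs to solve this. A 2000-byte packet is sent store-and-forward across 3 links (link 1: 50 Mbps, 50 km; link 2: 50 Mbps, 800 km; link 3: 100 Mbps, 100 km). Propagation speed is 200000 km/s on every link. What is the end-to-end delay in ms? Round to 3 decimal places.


Packet = 2000 bytes = 16000 bits. Store-and-forward: sum (t_trans + t_prop) per link.
Link 1: t_trans = 16000/(50*10^6) s = 0.3200 ms; t_prop = 50/200000 s = 0.2500 ms; subtotal = 0.5700 ms
Link 2: t_trans = 16000/(50*10^6) s = 0.3200 ms; t_prop = 800/200000 s = 4.0000 ms; subtotal = 4.3200 ms
Link 3: t_trans = 16000/(100*10^6) s = 0.1600 ms; t_prop = 100/200000 s = 0.5000 ms; subtotal = 0.6600 ms
End-to-end = 0.5700 + 4.3200 + 0.6600 = 5.5500 ms -> 5.550 ms (3 dp)

5.550


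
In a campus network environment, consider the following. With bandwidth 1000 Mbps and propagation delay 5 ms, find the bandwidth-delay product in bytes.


Given: bandwidth = 1000 Mbps, delay = 5 ms
BDP in bits = 1000 * 10^6 * 5 / 1000
BDP in bits = 5000000
BDP in bytes = 5000000 / 8 = 625000

625000


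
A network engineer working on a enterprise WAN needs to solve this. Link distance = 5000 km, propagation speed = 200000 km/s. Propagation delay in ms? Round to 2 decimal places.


Given: distance = 5000 km, speed = 200000 km/s
Delay = distance / speed = 5000 / 200000 seconds
Delay in ms = 5000 * 1000 / 200000
Delay = 25.0000 ms
Rounded to 2 dp = 25.00 ms

25.00


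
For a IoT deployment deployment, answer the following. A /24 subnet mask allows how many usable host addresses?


Given: subnet mask /24
Host bits = 32 - 24 = 8
Total addresses = 2^8 = 256
Usable hosts = 256 - 2 (network + broadcast) = 254

254


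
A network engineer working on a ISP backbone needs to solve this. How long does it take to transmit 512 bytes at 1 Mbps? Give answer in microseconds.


Given: packet = 512 bytes, bandwidth = 1 Mbps
Packet in bits = 512 * 8 = 4096 bits
Bandwidth = 1 * 10^6 = 1000000 bps
Time = 4096 / 1000000 seconds
Time in us = 4096 * 10^6 / 1000000 = 4096

4096


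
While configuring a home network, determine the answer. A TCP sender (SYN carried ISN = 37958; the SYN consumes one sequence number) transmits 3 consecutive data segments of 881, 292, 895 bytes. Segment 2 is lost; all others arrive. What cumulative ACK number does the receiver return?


SYN uses sequence number 37958; first data byte = ISN + 1 = 37959.
Segment 1: SEQ = 37959, len = 881 B, covers [37959, 38839]
Segment 2: SEQ = 38840, len = 292 B, covers [38840, 39131] [LOST]
Segment 3: SEQ = 39132, len = 895 B, covers [39132, 40026]
In-order data received: bytes [37959, 38839] (segments 1..1).
Segment 2 missing -> gap begins at byte 38840; later segments buffered out of order.
Cumulative ACK = next expected in-order byte = 37959 + 881 = 38840

38840


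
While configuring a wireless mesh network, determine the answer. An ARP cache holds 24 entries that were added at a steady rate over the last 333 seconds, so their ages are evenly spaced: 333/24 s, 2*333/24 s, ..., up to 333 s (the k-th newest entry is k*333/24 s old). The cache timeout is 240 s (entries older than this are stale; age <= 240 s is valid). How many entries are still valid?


Ages are k * 333/24 s for k = 1..24 (spacing = 13.8750 s).
Entry k is valid iff k * 333/24 <= 240 iff k <= 24 * 240 / 333 = 17.2973
n_valid = floor(17.2973) = 17
(n_stale = 24 - 17 = 7)

17


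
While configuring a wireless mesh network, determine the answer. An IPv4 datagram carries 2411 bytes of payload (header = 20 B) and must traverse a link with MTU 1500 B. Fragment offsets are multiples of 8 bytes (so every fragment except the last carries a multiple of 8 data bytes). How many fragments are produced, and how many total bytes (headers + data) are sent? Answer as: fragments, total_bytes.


Max data per non-final fragment = floor((MTU - header)/8)*8 = floor((1500 - 20)/8)*8 = floor(1480/8)*8 = 1480 B
Final fragment needs no 8-byte alignment: it can carry up to MTU - header = 1480 B
Non-final fragments needed = ceil((payload - 1480) / 1480) = ceil(931/1480) = ceil(0.6291) = 1
Number of fragments = 1 + 1 = 2
Fragment sizes (data): 1 * 1480 B + 931 B (last, 931 <= 1480 OK)
Total bytes sent = payload + n_frags * header = 2411 + 2*20 = 2411 + 40 = 2451 B

2, 2451


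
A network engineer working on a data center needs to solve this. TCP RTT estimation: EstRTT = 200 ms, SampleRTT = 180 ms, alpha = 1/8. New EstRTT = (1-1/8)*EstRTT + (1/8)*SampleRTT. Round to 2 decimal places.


Given: EstRTT = 200 ms, SampleRTT = 180 ms, alpha = 1/8
New EstRTT = (1 - alpha) * EstRTT + alpha * SampleRTT
(7/8) * 200 = 175
(1/8) * 180 = 22.5
New EstRTT = 175 + 22.5 = 197.5 ms -> 197.50 ms (2 dp)

197.50


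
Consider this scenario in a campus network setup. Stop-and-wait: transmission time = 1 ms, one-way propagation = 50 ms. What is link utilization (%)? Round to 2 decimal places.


Given: Ttrans = 1 ms, Tprop = 50 ms
RTT = 2 * Tprop = 2 * 50 = 100 ms
U = Ttrans / (Ttrans + RTT)
U = 1 / (1 + 100)
U = 1 / 101 = 0.009901
U% = 0.99%

0.99


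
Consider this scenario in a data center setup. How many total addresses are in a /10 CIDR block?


Given: CIDR prefix /10
Host bits = 32 - 10 = 22
Total addresses = 2^22 = 4194304

4194304


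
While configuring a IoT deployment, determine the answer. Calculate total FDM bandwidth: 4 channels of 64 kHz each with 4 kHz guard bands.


Given: 4 channels, 64 kHz each, guard = 4 kHz
Channel bandwidth = 4 * 64 = 256 kHz
Guard bands = 3 gaps * 4 kHz = 12 kHz
Total = 256 + 12 = 268 kHz

268


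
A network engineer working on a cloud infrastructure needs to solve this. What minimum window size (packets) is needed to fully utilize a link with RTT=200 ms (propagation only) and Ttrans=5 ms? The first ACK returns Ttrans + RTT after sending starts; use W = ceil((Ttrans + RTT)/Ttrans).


Given: Ttrans = 5 ms, RTT = 200 ms (= 2 * Tprop, Tprop = 100 ms)
Time until first ACK returns = Ttrans + RTT = 5 + 200 = 205 ms
Need W * Ttrans >= Ttrans + RTT  ->  W >= (Ttrans + RTT) / Ttrans
(Ttrans + RTT) / Ttrans = 205 / 5 = 41
W_min = ceil(41) = 41

41


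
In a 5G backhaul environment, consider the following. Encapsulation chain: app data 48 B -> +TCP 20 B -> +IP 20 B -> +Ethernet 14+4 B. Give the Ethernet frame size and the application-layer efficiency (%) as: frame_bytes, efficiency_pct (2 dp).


TCP segment = 48 + 20 = 68 B
IP packet = 68 + 20 = 88 B
Ethernet frame = 88 + 14 + 4 = 106 B
Efficiency = app / frame = 48 / 106 = 0.452830 = 45.2830% -> 45.28% (2 dp)

106, 45.28


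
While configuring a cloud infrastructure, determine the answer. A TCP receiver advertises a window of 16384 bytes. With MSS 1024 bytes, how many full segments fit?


Given: RWND = 16384 bytes, MSS = 1024 bytes
Full segments = floor(RWND / MSS)
Full segments = floor(16384 / 1024)
Full segments = floor(16.0) = 16

16


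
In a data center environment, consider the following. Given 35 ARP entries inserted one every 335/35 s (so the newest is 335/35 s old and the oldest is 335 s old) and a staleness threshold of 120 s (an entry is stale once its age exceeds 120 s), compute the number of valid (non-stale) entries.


Ages are k * 335/35 s for k = 1..35 (spacing = 9.5714 s).
Entry k is valid iff k * 335/35 <= 120 iff k <= 35 * 120 / 335 = 12.5373
n_valid = floor(12.5373) = 12
(n_stale = 35 - 12 = 23)

12


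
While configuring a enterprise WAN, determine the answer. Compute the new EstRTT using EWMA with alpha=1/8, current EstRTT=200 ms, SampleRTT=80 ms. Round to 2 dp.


Given: EstRTT = 200 ms, SampleRTT = 80 ms, alpha = 1/8
New EstRTT = (1 - alpha) * EstRTT + alpha * SampleRTT
(7/8) * 200 = 175
(1/8) * 80 = 10
New EstRTT = 175 + 10 = 185 ms -> 185.00 ms (2 dp)

185.00


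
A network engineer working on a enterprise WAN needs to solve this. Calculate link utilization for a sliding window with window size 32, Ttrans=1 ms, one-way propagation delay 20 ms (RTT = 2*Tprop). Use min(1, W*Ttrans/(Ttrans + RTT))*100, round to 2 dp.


Given: W = 32, Ttrans = 1 ms, RTT = 40 ms (= 2 * Tprop, Tprop = 20 ms)
Cycle time = Ttrans + RTT = 1 + 40 = 41 ms (first packet sent until its ACK returns)
W * Ttrans = 32 * 1 = 32 ms of sending per cycle
W * Ttrans / (Ttrans + RTT) = 32 / 41 = 0.780488
U = min(1, 0.780488) = 0.780488
U% = 78.05%

78.05


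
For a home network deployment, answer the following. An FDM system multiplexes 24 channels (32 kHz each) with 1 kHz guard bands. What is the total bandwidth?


Given: 24 channels, 32 kHz each, guard = 1 kHz
Channel bandwidth = 24 * 32 = 768 kHz
Guard bands = 23 gaps * 1 kHz = 23 kHz
Total = 768 + 23 = 791 kHz

791


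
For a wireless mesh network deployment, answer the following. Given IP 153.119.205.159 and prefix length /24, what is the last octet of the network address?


Given: IP = 153.119.205.159, prefix = /24
Subnet mask = 255.255.255.0
Last octet of IP: 159
Last octet of mask: 0
Network last octet = 159 AND 0 = 0

0


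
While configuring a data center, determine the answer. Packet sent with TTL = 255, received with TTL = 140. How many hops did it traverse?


Given: initial TTL = 255, received TTL = 140
Hops = initial TTL - received TTL
Hops = 255 - 140 = 115

115


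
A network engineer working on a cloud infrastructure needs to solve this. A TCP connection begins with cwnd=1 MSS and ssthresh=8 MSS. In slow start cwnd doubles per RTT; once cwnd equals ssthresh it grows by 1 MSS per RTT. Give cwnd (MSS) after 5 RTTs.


RTT 0: cwnd = 1 MSS (initial)
RTT 1: cwnd = 2 MSS (slow start, doubled)
RTT 2: cwnd = 4 MSS (slow start, doubled)
RTT 3: cwnd = 8 MSS (slow start, doubled)
RTT 4: cwnd = 9 MSS (congestion avoidance, +1)
RTT 5: cwnd = 10 MSS (congestion avoidance, +1)

10


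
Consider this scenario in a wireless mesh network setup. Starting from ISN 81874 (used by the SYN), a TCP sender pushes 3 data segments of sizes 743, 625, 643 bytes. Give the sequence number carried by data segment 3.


The SYN occupies sequence number ISN = 81874, so the first data byte is ISN + 1 = 81875.
SEQ of data segment i = (ISN + 1) + sum of payload sizes of segments 1..i-1.
Segment 1: SEQ = 81875, payload = 743 bytes
Segment 2: SEQ = 82618, payload = 625 bytes
Segment 3: SEQ = 83243, payload = 643 bytes
SEQ of segment 3 = 81875 + 743 + 625 = 83243

83243


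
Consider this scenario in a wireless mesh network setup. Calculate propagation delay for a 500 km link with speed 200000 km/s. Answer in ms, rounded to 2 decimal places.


Given: distance = 500 km, speed = 200000 km/s
Delay = distance / speed = 500 / 200000 seconds
Delay in ms = 500 * 1000 / 200000
Delay = 2.5000 ms
Rounded to 2 dp = 2.50 ms

2.50


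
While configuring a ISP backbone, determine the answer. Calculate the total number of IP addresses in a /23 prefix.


Given: CIDR prefix /23
Host bits = 32 - 23 = 9
Total addresses = 2^9 = 512

512


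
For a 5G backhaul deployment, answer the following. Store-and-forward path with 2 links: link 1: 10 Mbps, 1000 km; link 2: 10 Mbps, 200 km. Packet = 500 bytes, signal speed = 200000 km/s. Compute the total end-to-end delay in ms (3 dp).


Packet = 500 bytes = 4000 bits. Store-and-forward: sum (t_trans + t_prop) per link.
Link 1: t_trans = 4000/(10*10^6) s = 0.4000 ms; t_prop = 1000/200000 s = 5.0000 ms; subtotal = 5.4000 ms
Link 2: t_trans = 4000/(10*10^6) s = 0.4000 ms; t_prop = 200/200000 s = 1.0000 ms; subtotal = 1.4000 ms
End-to-end = 5.4000 + 1.4000 = 6.8000 ms -> 6.800 ms (3 dp)

6.800


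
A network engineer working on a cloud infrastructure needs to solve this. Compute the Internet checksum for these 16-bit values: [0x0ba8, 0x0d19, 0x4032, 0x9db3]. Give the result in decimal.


Given words: [0x0ba8, 0x0d19, 0x4032, 0x9db3]
Step 1: Sum all words
Raw sum = 2984 + 3353 + 16434 + 40371 = 63142
One's complement = ~63142 & 0xFFFF = 2393

2393


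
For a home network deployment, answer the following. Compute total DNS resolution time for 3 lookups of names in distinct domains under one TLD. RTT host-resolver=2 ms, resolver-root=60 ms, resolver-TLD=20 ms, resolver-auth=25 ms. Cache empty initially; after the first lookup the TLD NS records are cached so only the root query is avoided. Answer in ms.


Lookup 1 (cold cache): local + root + TLD + auth = 2 + 60 + 20 + 25 = 107 ms
Lookups 2..3 (TLD NS cached -> skip root; new domain -> still ask TLD and auth): local + TLD + auth = 2 + 20 + 25 = 47 ms each
Remaining 2 lookups: 2 * 47 = 94 ms
Total = 107 + 94 = 201 ms

201


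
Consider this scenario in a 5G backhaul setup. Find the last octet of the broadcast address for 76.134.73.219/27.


Given: IP = 76.134.73.219, prefix = /27
Host bits = 32 - 27 = 5
Network last octet = 219 AND mask = 192
Host part size = 2^5 - 1 = 31
Broadcast last octet = 192 OR 31 = 223

223


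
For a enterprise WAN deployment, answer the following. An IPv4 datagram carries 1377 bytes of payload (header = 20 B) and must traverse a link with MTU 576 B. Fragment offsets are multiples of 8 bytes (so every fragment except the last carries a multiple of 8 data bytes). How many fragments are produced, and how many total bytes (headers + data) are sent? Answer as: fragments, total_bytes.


Max data per non-final fragment = floor((MTU - header)/8)*8 = floor((576 - 20)/8)*8 = floor(556/8)*8 = 552 B
Final fragment needs no 8-byte alignment: it can carry up to MTU - header = 556 B
Non-final fragments needed = ceil((payload - 556) / 552) = ceil(821/552) = ceil(1.4873) = 2
Number of fragments = 2 + 1 = 3
Fragment sizes (data): 2 * 552 B + 273 B (last, 273 <= 556 OK)
Total bytes sent = payload + n_frags * header = 1377 + 3*20 = 1377 + 60 = 1437 B

3, 1437


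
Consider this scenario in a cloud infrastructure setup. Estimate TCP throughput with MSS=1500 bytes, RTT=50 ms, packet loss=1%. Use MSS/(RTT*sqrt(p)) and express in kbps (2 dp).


Given: MSS = 1500 bytes, RTT = 50 ms, loss = 1%
RTT in seconds = 50 / 1000 = 0.05
Loss rate = 1% = 0.01
sqrt(loss) = sqrt(0.01) = 0.1
Throughput (bytes/s) = 1500 / (0.05 * 0.1) = 300000.0000
Throughput (kbps) = 300000.0000 * 8 / 1000 = 2400.000000 -> 2400.00 kbps (2 dp)

2400.00


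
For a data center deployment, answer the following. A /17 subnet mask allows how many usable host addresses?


Given: subnet mask /17
Host bits = 32 - 17 = 15
Total addresses = 2^15 = 32768
Usable hosts = 32768 - 2 (network + broadcast) = 32766

32766


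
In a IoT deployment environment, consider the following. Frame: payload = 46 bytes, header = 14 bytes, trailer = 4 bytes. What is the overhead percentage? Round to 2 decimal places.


Given: payload = 46 B, header = 14 B, trailer = 4 B
Overhead bytes = header + trailer = 14 + 4 = 18
Total frame = payload + overhead = 46 + 18 = 64
Overhead % = 18 / 64 * 100 = 28.1250% -> 28.13% (2 dp)

28.13


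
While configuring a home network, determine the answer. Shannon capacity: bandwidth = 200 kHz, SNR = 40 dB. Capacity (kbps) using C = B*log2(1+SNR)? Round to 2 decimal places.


Given: B = 200 kHz, SNR = 40 dB
SNR linear = 10^(40/10) = 10000
1 + SNR = 10001
log2(10001) = 13.2878566418
C = 200 * 1000 * 13.2878566418 = 2657571.3284 bps
C = 2657.571328 kbps -> 2657.57 kbps (2 dp)

2657.57


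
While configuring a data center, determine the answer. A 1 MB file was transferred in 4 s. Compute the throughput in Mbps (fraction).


Given: file = 1 MB, time = 4 s
File in Mb = 1 * 8 = 8 Mb
Throughput = 8 / 4 Mbps
Throughput = 2 Mbps

2


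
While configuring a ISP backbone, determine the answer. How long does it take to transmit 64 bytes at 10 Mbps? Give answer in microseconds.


Given: packet = 64 bytes, bandwidth = 10 Mbps
Packet in bits = 64 * 8 = 512 bits
Bandwidth = 10 * 10^6 = 10000000 bps
Time = 512 / 10000000 seconds
Time in us = 512 * 10^6 / 10000000 = 51.2

51.2


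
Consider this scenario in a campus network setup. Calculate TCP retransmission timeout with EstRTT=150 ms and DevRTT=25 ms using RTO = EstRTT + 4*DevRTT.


Given: EstRTT = 150 ms, DevRTT = 25 ms
Timeout = EstRTT + 4 * DevRTT
4 * DevRTT = 4 * 25 = 100
Timeout = 150 + 100 = 250 ms

250


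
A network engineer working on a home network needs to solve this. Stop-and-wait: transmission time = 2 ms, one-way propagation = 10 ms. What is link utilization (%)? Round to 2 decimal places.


Given: Ttrans = 2 ms, Tprop = 10 ms
RTT = 2 * Tprop = 2 * 10 = 20 ms
U = Ttrans / (Ttrans + RTT)
U = 2 / (2 + 20)
U = 2 / 22 = 0.090909
U% = 9.09%

9.09


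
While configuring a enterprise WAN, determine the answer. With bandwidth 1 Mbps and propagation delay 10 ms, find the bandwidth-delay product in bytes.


Given: bandwidth = 1 Mbps, delay = 10 ms
BDP in bits = 1 * 10^6 * 10 / 1000
BDP in bits = 10000
BDP in bytes = 10000 / 8 = 1250

1250


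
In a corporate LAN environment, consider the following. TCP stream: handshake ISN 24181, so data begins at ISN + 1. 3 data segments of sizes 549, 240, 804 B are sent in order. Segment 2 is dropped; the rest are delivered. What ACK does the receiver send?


SYN uses sequence number 24181; first data byte = ISN + 1 = 24182.
Segment 1: SEQ = 24182, len = 549 B, covers [24182, 24730]
Segment 2: SEQ = 24731, len = 240 B, covers [24731, 24970] [LOST]
Segment 3: SEQ = 24971, len = 804 B, covers [24971, 25774]
In-order data received: bytes [24182, 24730] (segments 1..1).
Segment 2 missing -> gap begins at byte 24731; later segments buffered out of order.
Cumulative ACK = next expected in-order byte = 24182 + 549 = 24731

24731


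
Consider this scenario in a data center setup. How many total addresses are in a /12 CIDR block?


Given: CIDR prefix /12
Host bits = 32 - 12 = 20
Total addresses = 2^20 = 1048576

1048576


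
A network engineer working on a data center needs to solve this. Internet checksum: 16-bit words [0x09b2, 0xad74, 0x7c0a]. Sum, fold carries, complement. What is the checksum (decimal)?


Given words: [0x09b2, 0xad74, 0x7c0a]
Step 1: Sum all words
Raw sum = 2482 + 44404 + 31754 = 78640
Step 2: Fold carry: (13104 + 1) = 13105
One's complement = ~13105 & 0xFFFF = 52430

52430


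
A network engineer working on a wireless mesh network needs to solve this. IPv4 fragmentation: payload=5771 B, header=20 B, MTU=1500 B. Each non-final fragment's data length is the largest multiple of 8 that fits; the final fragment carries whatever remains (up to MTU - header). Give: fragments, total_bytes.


Max data per non-final fragment = floor((MTU - header)/8)*8 = floor((1500 - 20)/8)*8 = floor(1480/8)*8 = 1480 B
Final fragment needs no 8-byte alignment: it can carry up to MTU - header = 1480 B
Non-final fragments needed = ceil((payload - 1480) / 1480) = ceil(4291/1480) = ceil(2.8993) = 3
Number of fragments = 3 + 1 = 4
Fragment sizes (data): 3 * 1480 B + 1331 B (last, 1331 <= 1480 OK)
Total bytes sent = payload + n_frags * header = 5771 + 4*20 = 5771 + 80 = 5851 B

4, 5851


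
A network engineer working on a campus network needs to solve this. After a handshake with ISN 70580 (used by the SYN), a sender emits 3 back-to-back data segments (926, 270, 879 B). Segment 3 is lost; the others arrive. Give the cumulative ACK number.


SYN uses sequence number 70580; first data byte = ISN + 1 = 70581.
Segment 1: SEQ = 70581, len = 926 B, covers [70581, 71506]
Segment 2: SEQ = 71507, len = 270 B, covers [71507, 71776]
Segment 3: SEQ = 71777, len = 879 B, covers [71777, 72655] [LOST]
In-order data received: bytes [70581, 71776] (segments 1..2).
Segment 3 missing -> gap begins at byte 71777.
Cumulative ACK = next expected in-order byte = 70581 + 926 + 270 = 71777

71777


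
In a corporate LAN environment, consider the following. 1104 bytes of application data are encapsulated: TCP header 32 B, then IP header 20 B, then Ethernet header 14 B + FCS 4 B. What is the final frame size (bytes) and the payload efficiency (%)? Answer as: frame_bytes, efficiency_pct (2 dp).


TCP segment = 1104 + 32 = 1136 B
IP packet = 1136 + 20 = 1156 B
Ethernet frame = 1156 + 14 + 4 = 1174 B
Efficiency = app / frame = 1104 / 1174 = 0.940375 = 94.0375% -> 94.04% (2 dp)

1174, 94.04


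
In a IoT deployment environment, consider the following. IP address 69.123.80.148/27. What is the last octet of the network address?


Given: IP = 69.123.80.148, prefix = /27
Subnet mask = 255.255.255.224
Last octet of IP: 148
Last octet of mask: 224
Network last octet = 148 AND 224 = 128

128


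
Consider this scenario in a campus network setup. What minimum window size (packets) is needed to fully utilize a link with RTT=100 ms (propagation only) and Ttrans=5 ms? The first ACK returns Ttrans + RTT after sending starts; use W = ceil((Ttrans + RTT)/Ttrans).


Given: Ttrans = 5 ms, RTT = 100 ms (= 2 * Tprop, Tprop = 50 ms)
Time until first ACK returns = Ttrans + RTT = 5 + 100 = 105 ms
Need W * Ttrans >= Ttrans + RTT  ->  W >= (Ttrans + RTT) / Ttrans
(Ttrans + RTT) / Ttrans = 105 / 5 = 21
W_min = ceil(21) = 21

21


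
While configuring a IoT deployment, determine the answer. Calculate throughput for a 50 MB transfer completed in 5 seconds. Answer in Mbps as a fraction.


Given: file = 50 MB, time = 5 s
File in Mb = 50 * 8 = 400 Mb
Throughput = 400 / 5 Mbps
Throughput = 80 Mbps

80


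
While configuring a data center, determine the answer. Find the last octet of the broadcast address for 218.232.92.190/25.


Given: IP = 218.232.92.190, prefix = /25
Host bits = 32 - 25 = 7
Network last octet = 190 AND mask = 128
Host part size = 2^7 - 1 = 127
Broadcast last octet = 128 OR 127 = 255

255


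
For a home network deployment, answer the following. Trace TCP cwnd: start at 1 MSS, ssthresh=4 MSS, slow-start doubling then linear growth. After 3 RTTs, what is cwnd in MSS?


RTT 0: cwnd = 1 MSS (initial)
RTT 1: cwnd = 2 MSS (slow start, doubled)
RTT 2: cwnd = 4 MSS (slow start, doubled)
RTT 3: cwnd = 5 MSS (congestion avoidance, +1)

5


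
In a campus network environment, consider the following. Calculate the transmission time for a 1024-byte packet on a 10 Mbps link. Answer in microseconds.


Given: packet = 1024 bytes, bandwidth = 10 Mbps
Packet in bits = 1024 * 8 = 8192 bits
Bandwidth = 10 * 10^6 = 10000000 bps
Time = 8192 / 10000000 seconds
Time in us = 8192 * 10^6 / 10000000 = 819.2

819.2


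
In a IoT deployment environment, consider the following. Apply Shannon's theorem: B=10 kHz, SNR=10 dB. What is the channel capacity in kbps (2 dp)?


Given: B = 10 kHz, SNR = 10 dB
SNR linear = 10^(10/10) = 10
1 + SNR = 11
log2(11) = 3.4594316186
C = 10 * 1000 * 3.4594316186 = 34594.3162 bps
C = 34.594316 kbps -> 34.59 kbps (2 dp)

34.59


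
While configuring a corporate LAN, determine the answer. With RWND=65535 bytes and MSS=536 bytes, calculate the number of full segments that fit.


Given: RWND = 65535 bytes, MSS = 536 bytes
Full segments = floor(RWND / MSS)
Full segments = floor(65535 / 536)
Full segments = floor(122.2668) = 122

122


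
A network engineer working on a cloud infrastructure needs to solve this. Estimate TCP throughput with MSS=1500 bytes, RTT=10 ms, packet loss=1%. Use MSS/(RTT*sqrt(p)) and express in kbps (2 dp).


Given: MSS = 1500 bytes, RTT = 10 ms, loss = 1%
RTT in seconds = 10 / 1000 = 0.01
Loss rate = 1% = 0.01
sqrt(loss) = sqrt(0.01) = 0.1
Throughput (bytes/s) = 1500 / (0.01 * 0.1) = 1500000.0000
Throughput (kbps) = 1500000.0000 * 8 / 1000 = 12000.000000 -> 12000.00 kbps (2 dp)

12000.00
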